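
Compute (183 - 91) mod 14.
8

(183 - 91) = 92
92 mod 14 = 8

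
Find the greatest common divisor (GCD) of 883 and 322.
1

Using the Euclidean algorithm:
883 = 2 × 322 + 239
322 = 1 × 239 + 83
239 = 2 × 83 + 73
83 = 1 × 73 + 10
73 = 7 × 10 + 3
10 = 3 × 3 + 1
3 = 3 × 1 + 0

GCD(883, 322) = 1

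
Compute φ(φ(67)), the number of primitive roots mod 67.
Number of primitive roots mod 67 = φ(66) = 20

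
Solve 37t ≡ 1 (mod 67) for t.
29

Using Extended Euclidean Algorithm:
gcd(37, 67) = 1
Bezout coefficients: 37 × 29 + 67 × -16 = 1
So 37 × 29 ≡ 1 (mod 67)
The inverse is 29 mod 67 = 29
Verification: 37 × 29 = 1073 = 16 × 67 + 1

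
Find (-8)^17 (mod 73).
Using repeated squaring. (-8) ≡ 65 (mod 73). 17 = 16 + 1 (binary 10001). Repeated squaring mod 73: 65^1 ≡ 65; 65^2 ≡ 65² = 4225 ≡ 64; 65^4 ≡ 64² = 4096 ≡ 8; 65^8 ≡ 8² = 64 ≡ 64; 65^16 ≡ 64² = 4096 ≡ 8. Multiply: (-8)^17 ≡ 65^16 × 65^1 ≡ 8 × 65 (mod 73): 8 × 65 = 520 ≡ 9. So (-8)^17 ≡ 9 (mod 73).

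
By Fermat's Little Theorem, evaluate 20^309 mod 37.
By Fermat: 20^{36} ≡ 1 (mod 37). 309 ≡ 21 (mod 36). So 20^{309} ≡ 20^{21} ≡ 29 (mod 37)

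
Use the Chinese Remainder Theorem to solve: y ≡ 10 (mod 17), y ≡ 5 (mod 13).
M = 17 × 13 = 221. M₁ = 13, y₁ ≡ 4 (mod 17). M₂ = 17, y₂ ≡ 10 (mod 13). y = 10×13×4 + 5×17×10 ≡ 44 (mod 221)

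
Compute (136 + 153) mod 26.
3

(136 + 153) = 289
289 mod 26 = 3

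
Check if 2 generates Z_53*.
p - 1 = 52 has prime divisors 2, 13. Check 2^(52/q) mod 53 for each: 2^(52/2) = 2^26 ≡ 52, 2^(52/13) = 2^4 ≡ 16 (mod 53). None of these is 1, so 2 has order 52 = φ(53), so it is a primitive root mod 53.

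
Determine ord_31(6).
Powers of 6 mod 31: 6^1≡6, 6^2≡5, 6^3≡30, 6^4≡25, 6^5≡26, 6^6≡1. Order = 6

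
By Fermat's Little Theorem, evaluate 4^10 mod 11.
By Fermat's Little Theorem, 4^{10} ≡ 1 (mod 11) since 11 is prime and gcd(4, 11) = 1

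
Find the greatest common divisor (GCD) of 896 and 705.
1

Using the Euclidean algorithm:
896 = 1 × 705 + 191
705 = 3 × 191 + 132
191 = 1 × 132 + 59
132 = 2 × 59 + 14
59 = 4 × 14 + 3
14 = 4 × 3 + 2
3 = 1 × 2 + 1
2 = 2 × 1 + 0

GCD(896, 705) = 1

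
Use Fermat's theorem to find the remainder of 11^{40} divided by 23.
16

By Fermat's Little Theorem, a^(p-1) ≡ 1 (mod p) for prime p and gcd(a, p) = 1
Here p = 23, so 11^22 ≡ 1 (mod 23)
We can reduce the exponent: 40 mod 22 = 18
So 11^40 ≡ 11^18 (mod 23)
Computing: 11^18 mod 23 = 16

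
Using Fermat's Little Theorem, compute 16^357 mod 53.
By Fermat: 16^{52} ≡ 1 (mod 53). 357 = 6×52 + 45. So 16^{357} ≡ 16^{45} ≡ 13 (mod 53)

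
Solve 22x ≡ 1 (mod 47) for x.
15

Using Extended Euclidean Algorithm:
gcd(22, 47) = 1
Bezout coefficients: 22 × 15 + 47 × -7 = 1
So 22 × 15 ≡ 1 (mod 47)
The inverse is 15 mod 47 = 15
Verification: 22 × 15 = 330 = 7 × 47 + 1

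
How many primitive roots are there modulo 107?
Number of primitive roots mod 107 = φ(106) = 52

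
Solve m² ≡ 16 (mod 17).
The square roots of 16 mod 17 are 4 and 13. Verify: 4² = 16 ≡ 16 (mod 17)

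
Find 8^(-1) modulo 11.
7

Using Extended Euclidean Algorithm:
gcd(8, 11) = 1
Bezout coefficients: 8 × -4 + 11 × 3 = 1
So 8 × -4 ≡ 1 (mod 11)
The inverse is -4 mod 11 = 7
Verification: 8 × 7 = 56 = 5 × 11 + 1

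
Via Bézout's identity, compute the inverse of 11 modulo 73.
Extended GCD: 11(20) + 73(-3) = 1. So 11^(-1) ≡ 20 ≡ 20 (mod 73). Verify: 11 × 20 = 220 ≡ 1 (mod 73)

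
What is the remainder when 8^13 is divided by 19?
Using repeated squaring. 13 = 8 + 4 + 1 (binary 1101). Repeated squaring mod 19: 8^1 ≡ 8; 8^2 ≡ 8² = 64 ≡ 7; 8^4 ≡ 7² = 49 ≡ 11; 8^8 ≡ 11² = 121 ≡ 7. Multiply: 8^13 = 8^8 × 8^4 × 8^1 ≡ 7 × 11 × 8 (mod 19): 7 × 11 = 77 ≡ 1; 1 × 8 = 8 ≡ 8. So 8^13 ≡ 8 (mod 19).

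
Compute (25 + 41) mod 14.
10

(25 + 41) = 66
66 mod 14 = 10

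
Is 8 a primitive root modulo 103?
No

To verify, check if 8^(102/q) ≢ 1 (mod 103) for each prime divisor q of 102
Divisors of 102 = 102: [1, 2, 3, 6, 17, 34, 51, 102]
  8^(102/17) = 8^6 ≡ 9 (mod 103)
  8^(102/2) = 8^51 ≡ 1 (mod 103)
  8^(102/3) = 8^34 ≡ 1 (mod 103)
Conclusion: 8 is not a primitive root modulo 103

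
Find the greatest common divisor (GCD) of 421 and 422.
1

Using the Euclidean algorithm:
421 = 0 × 422 + 421
422 = 1 × 421 + 1
421 = 421 × 1 + 0

GCD(421, 422) = 1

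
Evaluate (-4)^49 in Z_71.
Using repeated squaring. (-4) ≡ 67 (mod 71). 49 = 32 + 16 + 1 (binary 110001). Repeated squaring mod 71: 67^1 ≡ 67; 67^2 ≡ 67² = 4489 ≡ 16; 67^4 ≡ 16² = 256 ≡ 43; 67^8 ≡ 43² = 1849 ≡ 3; 67^16 ≡ 3² = 9 ≡ 9; 67^32 ≡ 9² = 81 ≡ 10. Multiply: (-4)^49 ≡ 67^32 × 67^16 × 67^1 ≡ 10 × 9 × 67 (mod 71): 10 × 9 = 90 ≡ 19; 19 × 67 = 1273 ≡ 66. So (-4)^49 ≡ 66 (mod 71).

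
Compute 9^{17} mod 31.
19

Using successive squaring:
Binary expansion of 17: 10001
Powers of 9 mod 31 (each is the square of the previous):
  9^1 ≡ 9 (mod 31)
  9^2 ≡ 9² = 81 ≡ 19 (mod 31)
  9^4 ≡ 19² = 361 ≡ 20 (mod 31)
  9^8 ≡ 20² = 400 ≡ 28 (mod 31)
  9^16 ≡ 28² = 784 ≡ 9 (mod 31)
17 = 16 + 1, so 9^17 = 9^16 × 9^1 ≡ 9 × 9 (mod 31)
Multiplying step by step:
  9 × 9 = 81 ≡ 19 (mod 31)
Result: 9^17 ≡ 19 (mod 31)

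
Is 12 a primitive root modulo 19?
p - 1 = 18 has prime divisors 2, 3. Check 12^(18/q) mod 19 for each: 12^(18/2) = 12^9 ≡ 18, 12^(18/3) = 12^6 ≡ 1 (mod 19). Since 12^6 ≡ 1 (mod 19), the order of 12 divides 6 (in fact the order is 6) ≠ 18, so it is not a primitive root.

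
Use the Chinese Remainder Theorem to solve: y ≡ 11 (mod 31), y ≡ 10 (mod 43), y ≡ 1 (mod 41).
16565

Using the Chinese Remainder Theorem:
M = product of moduli = 54653
For equation 1: M_1 = 1763, 1763 ≡ 27 (mod 31), inverse of 1763 mod 31 is 23 (check: 27 × 23 = 621 ≡ 1 (mod 31))
For equation 2: M_2 = 1271, 1271 ≡ 24 (mod 43), inverse of 1271 mod 43 is 9 (check: 24 × 9 = 216 ≡ 1 (mod 43))
For equation 3: M_3 = 1333, 1333 ≡ 21 (mod 41), inverse of 1333 mod 41 is 2 (check: 21 × 2 = 42 ≡ 1 (mod 41))
Combine: y ≡ Σ r_i×M_i×(M_i⁻¹ mod m_i) = 11×1763×23 + 10×1271×9 + 1×1333×2 = 446039 + 114390 + 2666 = 563095
563095 mod 54653 = 16565
y ≡ 16565 (mod 54653)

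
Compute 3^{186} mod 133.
64

Using successive squaring:
Binary expansion of 186: 10111010
Powers of 3 mod 133 (each is the square of the previous):
  3^1 ≡ 3 (mod 133)
  3^2 ≡ 3² = 9 ≡ 9 (mod 133)
  3^4 ≡ 9² = 81 ≡ 81 (mod 133)
  3^8 ≡ 81² = 6561 ≡ 44 (mod 133)
  3^16 ≡ 44² = 1936 ≡ 74 (mod 133)
  3^32 ≡ 74² = 5476 ≡ 23 (mod 133)
  3^64 ≡ 23² = 529 ≡ 130 (mod 133)
  3^128 ≡ 130² = 16900 ≡ 9 (mod 133)
186 = 128 + 32 + 16 + 8 + 2, so 3^186 = 3^128 × 3^32 × 3^16 × 3^8 × 3^2 ≡ 9 × 23 × 74 × 44 × 9 (mod 133)
Multiplying step by step:
  9 × 23 = 207 ≡ 74 (mod 133)
  74 × 74 = 5476 ≡ 23 (mod 133)
  23 × 44 = 1012 ≡ 81 (mod 133)
  81 × 9 = 729 ≡ 64 (mod 133)
Result: 3^186 ≡ 64 (mod 133)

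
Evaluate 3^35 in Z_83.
Using repeated squaring. 35 = 32 + 2 + 1 (binary 100011). Repeated squaring mod 83: 3^1 ≡ 3; 3^2 ≡ 3² = 9 ≡ 9; 3^4 ≡ 9² = 81 ≡ 81; 3^8 ≡ 81² = 6561 ≡ 4; 3^16 ≡ 4² = 16 ≡ 16; 3^32 ≡ 16² = 256 ≡ 7. Multiply: 3^35 = 3^32 × 3^2 × 3^1 ≡ 7 × 9 × 3 (mod 83): 7 × 9 = 63 ≡ 63; 63 × 3 = 189 ≡ 23. So 3^35 ≡ 23 (mod 83).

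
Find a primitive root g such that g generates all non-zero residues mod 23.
p - 1 = 22 has prime divisors 2, 11. h is a primitive root mod 23 iff h^(22/q) ≢ 1 (mod 23) for each such q.
h = 2: 2^11 ≡ 1, 2^2 ≡ 4 (mod 23); 2^11 ≡ 1, so not a primitive root.
h = 3: 3^11 ≡ 1, 3^2 ≡ 9 (mod 23); 3^11 ≡ 1, so not a primitive root.
h = 4: 4^11 ≡ 1, 4^2 ≡ 16 (mod 23); 4^11 ≡ 1, so not a primitive root.
h = 5: 5^11 ≡ 22, 5^2 ≡ 2 (mod 23); none is 1, so 5 has order 22 and is a primitive root.
The smallest primitive root mod 23 is g = 5.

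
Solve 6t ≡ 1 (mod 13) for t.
11

Using Extended Euclidean Algorithm:
gcd(6, 13) = 1
Bezout coefficients: 6 × -2 + 13 × 1 = 1
So 6 × -2 ≡ 1 (mod 13)
The inverse is -2 mod 13 = 11
Verification: 6 × 11 = 66 = 5 × 13 + 1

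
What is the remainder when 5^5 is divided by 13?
5 = 4 + 1 (binary 101). Repeated squaring mod 13: 5^1 ≡ 5; 5^2 ≡ 5² = 25 ≡ 12; 5^4 ≡ 12² = 144 ≡ 1. Multiply: 5^5 = 5^4 × 5^1 ≡ 1 × 5 (mod 13): 1 × 5 = 5 ≡ 5. So 5^5 ≡ 5 (mod 13).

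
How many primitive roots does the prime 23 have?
Number of primitive roots mod 23 = φ(22) = 10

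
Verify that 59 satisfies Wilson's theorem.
(58)! mod 59 = 58. Since this equals -1 (mod 59), Wilson confirms 59 is prime.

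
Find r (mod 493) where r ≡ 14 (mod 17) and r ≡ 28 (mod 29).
M = 17 × 29 = 493. M₁ = 29, y₁ ≡ 10 (mod 17). M₂ = 17, y₂ ≡ 12 (mod 29). r = 14×29×10 + 28×17×12 ≡ 405 (mod 493)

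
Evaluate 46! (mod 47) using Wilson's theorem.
By Wilson's theorem, (46)! ≡ -1 ≡ 46 (mod 47)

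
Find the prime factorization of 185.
5 × 37

Divide by primes starting from smallest:
185 ÷ 5 = 37
37 ÷ 37 = 1

185 = 5 × 37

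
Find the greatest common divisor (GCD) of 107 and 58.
1

Using the Euclidean algorithm:
107 = 1 × 58 + 49
58 = 1 × 49 + 9
49 = 5 × 9 + 4
9 = 2 × 4 + 1
4 = 4 × 1 + 0

GCD(107, 58) = 1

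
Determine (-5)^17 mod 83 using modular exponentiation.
Using repeated squaring. (-5) ≡ 78 (mod 83). 17 = 16 + 1 (binary 10001). Repeated squaring mod 83: 78^1 ≡ 78; 78^2 ≡ 78² = 6084 ≡ 25; 78^4 ≡ 25² = 625 ≡ 44; 78^8 ≡ 44² = 1936 ≡ 27; 78^16 ≡ 27² = 729 ≡ 65. Multiply: (-5)^17 ≡ 78^16 × 78^1 ≡ 65 × 78 (mod 83): 65 × 78 = 5070 ≡ 7. So (-5)^17 ≡ 7 (mod 83).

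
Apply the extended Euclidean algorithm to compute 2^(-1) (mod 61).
Extended GCD: 2(-30) + 61(1) = 1. So 2^(-1) ≡ 31 ≡ 31 (mod 61). Verify: 2 × 31 = 62 ≡ 1 (mod 61)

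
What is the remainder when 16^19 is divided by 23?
Using repeated squaring. 19 = 16 + 2 + 1 (binary 10011). Repeated squaring mod 23: 16^1 ≡ 16; 16^2 ≡ 16² = 256 ≡ 3; 16^4 ≡ 3² = 9 ≡ 9; 16^8 ≡ 9² = 81 ≡ 12; 16^16 ≡ 12² = 144 ≡ 6. Multiply: 16^19 = 16^16 × 16^2 × 16^1 ≡ 6 × 3 × 16 (mod 23): 6 × 3 = 18 ≡ 18; 18 × 16 = 288 ≡ 12. So 16^19 ≡ 12 (mod 23).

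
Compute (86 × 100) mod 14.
4

(86 × 100) = 8600
8600 mod 14 = 4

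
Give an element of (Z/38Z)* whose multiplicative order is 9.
5 has order 9 mod 38 since 5^{9} ≡ 1 (mod 38) and no smaller power works.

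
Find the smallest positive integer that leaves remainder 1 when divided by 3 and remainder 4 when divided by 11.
M = 3 × 11 = 33. M₁ = 11, y₁ ≡ 2 (mod 3). M₂ = 3, y₂ ≡ 4 (mod 11). y = 1×11×2 + 4×3×4 ≡ 4 (mod 33). The smallest positive such number is 4.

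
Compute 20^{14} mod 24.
16

Using successive squaring:
Binary expansion of 14: 1110
Powers of 20 mod 24 (each is the square of the previous):
  20^1 ≡ 20 (mod 24)
  20^2 ≡ 20² = 400 ≡ 16 (mod 24)
  20^4 ≡ 16² = 256 ≡ 16 (mod 24)
  20^8 ≡ 16² = 256 ≡ 16 (mod 24)
14 = 8 + 4 + 2, so 20^14 = 20^8 × 20^4 × 20^2 ≡ 16 × 16 × 16 (mod 24)
Multiplying step by step:
  16 × 16 = 256 ≡ 16 (mod 24)
  16 × 16 = 256 ≡ 16 (mod 24)
Result: 20^14 ≡ 16 (mod 24)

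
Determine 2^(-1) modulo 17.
2^(-1) ≡ 9 (mod 17). Verification: 2 × 9 = 18 ≡ 1 (mod 17)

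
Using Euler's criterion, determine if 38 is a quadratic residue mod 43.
By Euler's criterion: 38^{21} ≡ 1 (mod 43). Since this equals 1, 38 is a QR.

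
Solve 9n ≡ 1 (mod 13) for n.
3

Using Extended Euclidean Algorithm:
gcd(9, 13) = 1
Bezout coefficients: 9 × 3 + 13 × -2 = 1
So 9 × 3 ≡ 1 (mod 13)
The inverse is 3 mod 13 = 3
Verification: 9 × 3 = 27 = 2 × 13 + 1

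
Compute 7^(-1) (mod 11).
7^(-1) ≡ 8 (mod 11). Verification: 7 × 8 = 56 ≡ 1 (mod 11)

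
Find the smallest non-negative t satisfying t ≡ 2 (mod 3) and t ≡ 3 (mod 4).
M = 3 × 4 = 12. M₁ = 4, y₁ ≡ 1 (mod 3). M₂ = 3, y₂ ≡ 3 (mod 4). t = 2×4×1 + 3×3×3 ≡ 11 (mod 12)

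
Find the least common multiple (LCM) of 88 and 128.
1408

First find GCD(88, 128) using the Euclidean algorithm:
88 = 0 × 128 + 88
128 = 1 × 88 + 40
88 = 2 × 40 + 8
40 = 5 × 8 + 0
GCD(88, 128) = 8

LCM formula: LCM(a, b) = (a × b) / GCD(a, b)
LCM(88, 128) = (88 × 128) / 8
LCM(88, 128) = 11264 / 8
LCM(88, 128) = 1408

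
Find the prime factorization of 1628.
2^2 × 11 × 37

Divide by primes starting from smallest:
1628 ÷ 2 = 814
814 ÷ 2 = 407
407 ÷ 11 = 37
37 ÷ 37 = 1

1628 = 2^2 × 11 × 37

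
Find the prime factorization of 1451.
1451

Divide by primes starting from smallest:
1451 ÷ 1451 = 1

1451 = 1451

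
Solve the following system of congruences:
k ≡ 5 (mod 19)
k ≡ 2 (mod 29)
176

Using the Chinese Remainder Theorem:
M = product of moduli = 551
For equation 1: M_1 = 29, 29 ≡ 10 (mod 19), inverse of 29 mod 19 is 2 (check: 10 × 2 = 20 ≡ 1 (mod 19))
For equation 2: M_2 = 19, 19 ≡ 19 (mod 29), inverse of 19 mod 29 is 26 (check: 19 × 26 = 494 ≡ 1 (mod 29))
Combine: k ≡ Σ r_i×M_i×(M_i⁻¹ mod m_i) = 5×29×2 + 2×19×26 = 290 + 988 = 1278
1278 mod 551 = 176
k ≡ 176 (mod 551)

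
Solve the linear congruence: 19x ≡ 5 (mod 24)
23

Since gcd(19, 24) = 1 divides 5, a solution exists.
Multiply both sides by the inverse of 19 mod 24:
  19^(-1) mod 24 = 19
  x ≡ 19 × 5 ≡ 95 ≡ 23 (mod 24)
Verification: 19 × 23 = 437 = 18 × 24 + 5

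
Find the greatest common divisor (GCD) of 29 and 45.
1

Using the Euclidean algorithm:
29 = 0 × 45 + 29
45 = 1 × 29 + 16
29 = 1 × 16 + 13
16 = 1 × 13 + 3
13 = 4 × 3 + 1
3 = 3 × 1 + 0

GCD(29, 45) = 1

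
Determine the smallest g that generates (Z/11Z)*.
2

A primitive root g modulo p has order p-1 = 10
Prime divisors of 10: [2, 5]
g is a primitive root iff g^(10/q) ≢ 1 (mod 11) for each prime divisor q
Testing small values:
  g = 2: 2^5 ≡ 10, 2^2 ≡ 4 (mod 11) → none is 1, primitive root!
The smallest primitive root is 2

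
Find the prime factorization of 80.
2^4 × 5

Divide by primes starting from smallest:
80 ÷ 2 = 40
40 ÷ 2 = 20
20 ÷ 2 = 10
10 ÷ 2 = 5
5 ÷ 5 = 1

80 = 2^4 × 5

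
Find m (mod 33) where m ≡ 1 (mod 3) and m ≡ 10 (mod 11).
M = 3 × 11 = 33. M₁ = 11, y₁ ≡ 2 (mod 3). M₂ = 3, y₂ ≡ 4 (mod 11). m = 1×11×2 + 10×3×4 ≡ 10 (mod 33)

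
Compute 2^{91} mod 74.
72

Using successive squaring:
Binary expansion of 91: 1011011
Powers of 2 mod 74 (each is the square of the previous):
  2^1 ≡ 2 (mod 74)
  2^2 ≡ 2² = 4 ≡ 4 (mod 74)
  2^4 ≡ 4² = 16 ≡ 16 (mod 74)
  2^8 ≡ 16² = 256 ≡ 34 (mod 74)
  2^16 ≡ 34² = 1156 ≡ 46 (mod 74)
  2^32 ≡ 46² = 2116 ≡ 44 (mod 74)
  2^64 ≡ 44² = 1936 ≡ 12 (mod 74)
91 = 64 + 16 + 8 + 2 + 1, so 2^91 = 2^64 × 2^16 × 2^8 × 2^2 × 2^1 ≡ 12 × 46 × 34 × 4 × 2 (mod 74)
Multiplying step by step:
  12 × 46 = 552 ≡ 34 (mod 74)
  34 × 34 = 1156 ≡ 46 (mod 74)
  46 × 4 = 184 ≡ 36 (mod 74)
  36 × 2 = 72 ≡ 72 (mod 74)
Result: 2^91 ≡ 72 (mod 74)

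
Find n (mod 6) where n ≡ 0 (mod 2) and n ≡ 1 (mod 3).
M = 2 × 3 = 6. M₁ = 3, y₁ ≡ 1 (mod 2). M₂ = 2, y₂ ≡ 2 (mod 3). n = 0×3×1 + 1×2×2 ≡ 4 (mod 6)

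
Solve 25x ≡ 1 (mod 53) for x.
17

Using Extended Euclidean Algorithm:
gcd(25, 53) = 1
Bezout coefficients: 25 × 17 + 53 × -8 = 1
So 25 × 17 ≡ 1 (mod 53)
The inverse is 17 mod 53 = 17
Verification: 25 × 17 = 425 = 8 × 53 + 1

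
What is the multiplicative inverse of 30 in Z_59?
30^(-1) ≡ 2 (mod 59). Verification: 30 × 2 = 60 ≡ 1 (mod 59)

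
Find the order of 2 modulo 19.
Powers of 2 mod 19: 2^1≡2, 2^2≡4, 2^3≡8, 2^4≡16, 2^5≡13, 2^6≡7, 2^7≡14, 2^8≡9, 2^9≡18, 2^10≡17, 2^11≡15, 2^12≡11, 2^13≡3, 2^14≡6, 2^15≡12, 2^16≡5, 2^17≡10, 2^18≡1. Order = 18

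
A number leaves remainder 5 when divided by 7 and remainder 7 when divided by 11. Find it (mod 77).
M = 7 × 11 = 77. M₁ = 11, y₁ ≡ 2 (mod 7). M₂ = 7, y₂ ≡ 8 (mod 11). n = 5×11×2 + 7×7×8 ≡ 40 (mod 77)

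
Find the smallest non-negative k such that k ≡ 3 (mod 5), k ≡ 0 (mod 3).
3

Using the Chinese Remainder Theorem:
M = product of moduli = 15
For equation 1: M_1 = 3, 3 ≡ 3 (mod 5), inverse of 3 mod 5 is 2 (check: 3 × 2 = 6 ≡ 1 (mod 5))
For equation 2: M_2 = 5, 5 ≡ 2 (mod 3), inverse of 5 mod 3 is 2 (check: 2 × 2 = 4 ≡ 1 (mod 3))
Combine: k ≡ Σ r_i×M_i×(M_i⁻¹ mod m_i) = 3×3×2 + 0×5×2 = 18 + 0 = 18
18 mod 15 = 3
k ≡ 3 (mod 15)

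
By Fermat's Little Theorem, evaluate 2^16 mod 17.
By Fermat's Little Theorem, 2^{16} ≡ 1 (mod 17) since 17 is prime and gcd(2, 17) = 1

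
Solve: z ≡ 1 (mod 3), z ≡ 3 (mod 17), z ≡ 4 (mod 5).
M = 3 × 17 × 5 = 255. M₁ = 85, y₁ ≡ 1 (mod 3). M₂ = 15, y₂ ≡ 8 (mod 17). M₃ = 51, y₃ ≡ 1 (mod 5). z = 1×85×1 + 3×15×8 + 4×51×1 ≡ 139 (mod 255)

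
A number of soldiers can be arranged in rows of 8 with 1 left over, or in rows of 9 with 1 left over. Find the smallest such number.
M = 8 × 9 = 72. M₁ = 9, y₁ ≡ 1 (mod 8). M₂ = 8, y₂ ≡ 8 (mod 9). n = 1×9×1 + 1×8×8 ≡ 1 (mod 72). The smallest positive such number is 1.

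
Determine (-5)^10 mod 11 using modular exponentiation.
(-5) ≡ 6 (mod 11). 10 = 8 + 2 (binary 1010). Repeated squaring mod 11: 6^1 ≡ 6; 6^2 ≡ 6² = 36 ≡ 3; 6^4 ≡ 3² = 9 ≡ 9; 6^8 ≡ 9² = 81 ≡ 4. Multiply: (-5)^10 ≡ 6^8 × 6^2 ≡ 4 × 3 (mod 11): 4 × 3 = 12 ≡ 1. So (-5)^10 ≡ 1 (mod 11).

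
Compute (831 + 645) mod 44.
24

(831 + 645) = 1476
1476 mod 44 = 24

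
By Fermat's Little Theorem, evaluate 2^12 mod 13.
By Fermat's Little Theorem, 2^{12} ≡ 1 (mod 13) since 13 is prime and gcd(2, 13) = 1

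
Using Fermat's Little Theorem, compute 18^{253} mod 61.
7

By Fermat's Little Theorem, a^(p-1) ≡ 1 (mod p) for prime p and gcd(a, p) = 1
Here p = 61, so 18^60 ≡ 1 (mod 61)
We can reduce the exponent: 253 mod 60 = 13
So 18^253 ≡ 18^13 (mod 61)
Computing: 18^13 mod 61 = 7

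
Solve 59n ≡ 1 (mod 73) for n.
26

Using Extended Euclidean Algorithm:
gcd(59, 73) = 1
Bezout coefficients: 59 × 26 + 73 × -21 = 1
So 59 × 26 ≡ 1 (mod 73)
The inverse is 26 mod 73 = 26
Verification: 59 × 26 = 1534 = 21 × 73 + 1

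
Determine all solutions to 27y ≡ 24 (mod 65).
37

Since gcd(27, 65) = 1 divides 24, a solution exists.
Multiply both sides by the inverse of 27 mod 65:
  27^(-1) mod 65 = 53
  x ≡ 53 × 24 ≡ 1272 ≡ 37 (mod 65)
Verification: 27 × 37 = 999 = 15 × 65 + 24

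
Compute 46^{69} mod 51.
37

Using successive squaring:
Binary expansion of 69: 1000101
Powers of 46 mod 51 (each is the square of the previous):
  46^1 ≡ 46 (mod 51)
  46^2 ≡ 46² = 2116 ≡ 25 (mod 51)
  46^4 ≡ 25² = 625 ≡ 13 (mod 51)
  46^8 ≡ 13² = 169 ≡ 16 (mod 51)
  46^16 ≡ 16² = 256 ≡ 1 (mod 51)
  46^32 ≡ 1² = 1 ≡ 1 (mod 51)
  46^64 ≡ 1² = 1 ≡ 1 (mod 51)
69 = 64 + 4 + 1, so 46^69 = 46^64 × 46^4 × 46^1 ≡ 1 × 13 × 46 (mod 51)
Multiplying step by step:
  1 × 13 = 13 ≡ 13 (mod 51)
  13 × 46 = 598 ≡ 37 (mod 51)
Result: 46^69 ≡ 37 (mod 51)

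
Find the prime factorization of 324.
2^2 × 3^4

Divide by primes starting from smallest:
324 ÷ 2 = 162
162 ÷ 2 = 81
81 ÷ 3 = 27
27 ÷ 3 = 9
9 ÷ 3 = 3
3 ÷ 3 = 1

324 = 2^2 × 3^4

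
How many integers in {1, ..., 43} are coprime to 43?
42

Prime factorization: 43 = 43
Using the formula φ(n) = n × Π(1 - 1/p) for each prime factor p:
φ(43) = 43 × (1 - 1/43)
φ(43) = 42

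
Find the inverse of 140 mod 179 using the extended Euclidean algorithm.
Extended GCD: 140(78) + 179(-61) = 1. So 140^(-1) ≡ 78 ≡ 78 (mod 179). Verify: 140 × 78 = 10920 ≡ 1 (mod 179)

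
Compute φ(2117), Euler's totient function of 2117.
2016

Prime factorization: 2117 = 29 × 73
Using the formula φ(n) = n × Π(1 - 1/p) for each prime factor p:
φ(2117) = 2117 × (1 - 1/29) × (1 - 1/73)
φ(2117) = 2016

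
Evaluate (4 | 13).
(4/13) = 4^{6} mod 13 = 1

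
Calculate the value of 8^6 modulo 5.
8 ≡ 3 (mod 5). 6 = 4 + 2 (binary 110). Repeated squaring mod 5: 3^1 ≡ 3; 3^2 ≡ 3² = 9 ≡ 4; 3^4 ≡ 4² = 16 ≡ 1. Multiply: 8^6 ≡ 3^4 × 3^2 ≡ 1 × 4 (mod 5): 1 × 4 = 4 ≡ 4. So 8^6 ≡ 4 (mod 5).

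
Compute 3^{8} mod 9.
0

Using successive squaring:
Binary expansion of 8: 1000
Powers of 3 mod 9 (each is the square of the previous):
  3^1 ≡ 3 (mod 9)
  3^2 ≡ 3² = 9 ≡ 0 (mod 9)
  3^4 ≡ 0² = 0 ≡ 0 (mod 9)
  3^8 ≡ 0² = 0 ≡ 0 (mod 9)
8 is a power of 2, so 3^8 is the last square: ≡ 0 (mod 9)
Result: 3^8 ≡ 0 (mod 9)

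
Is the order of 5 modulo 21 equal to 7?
No, the actual order is 6, not 7.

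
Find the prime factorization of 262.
2 × 131

Divide by primes starting from smallest:
262 ÷ 2 = 131
131 ÷ 131 = 1

262 = 2 × 131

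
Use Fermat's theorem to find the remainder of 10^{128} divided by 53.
44

By Fermat's Little Theorem, a^(p-1) ≡ 1 (mod p) for prime p and gcd(a, p) = 1
Here p = 53, so 10^52 ≡ 1 (mod 53)
We can reduce the exponent: 128 mod 52 = 24
So 10^128 ≡ 10^24 (mod 53)
Computing: 10^24 mod 53 = 44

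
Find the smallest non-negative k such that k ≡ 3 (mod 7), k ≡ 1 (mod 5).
31

Using the Chinese Remainder Theorem:
M = product of moduli = 35
For equation 1: M_1 = 5, 5 ≡ 5 (mod 7), inverse of 5 mod 7 is 3 (check: 5 × 3 = 15 ≡ 1 (mod 7))
For equation 2: M_2 = 7, 7 ≡ 2 (mod 5), inverse of 7 mod 5 is 3 (check: 2 × 3 = 6 ≡ 1 (mod 5))
Combine: k ≡ Σ r_i×M_i×(M_i⁻¹ mod m_i) = 3×5×3 + 1×7×3 = 45 + 21 = 66
66 mod 35 = 31
k ≡ 31 (mod 35)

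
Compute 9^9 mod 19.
9 = 8 + 1 (binary 1001). Repeated squaring mod 19: 9^1 ≡ 9; 9^2 ≡ 9² = 81 ≡ 5; 9^4 ≡ 5² = 25 ≡ 6; 9^8 ≡ 6² = 36 ≡ 17. Multiply: 9^9 = 9^8 × 9^1 ≡ 17 × 9 (mod 19): 17 × 9 = 153 ≡ 1. So 9^9 ≡ 1 (mod 19).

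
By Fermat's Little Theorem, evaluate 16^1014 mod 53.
By Fermat: 16^{52} ≡ 1 (mod 53). 1014 ≡ 26 (mod 52). So 16^{1014} ≡ 16^{26} ≡ 1 (mod 53)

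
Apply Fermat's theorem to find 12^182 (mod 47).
By Fermat: 12^{46} ≡ 1 (mod 47). 182 = 3×46 + 44. So 12^{182} ≡ 12^{44} ≡ 16 (mod 47)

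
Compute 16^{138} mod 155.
66

Using successive squaring:
Binary expansion of 138: 10001010
Powers of 16 mod 155 (each is the square of the previous):
  16^1 ≡ 16 (mod 155)
  16^2 ≡ 16² = 256 ≡ 101 (mod 155)
  16^4 ≡ 101² = 10201 ≡ 126 (mod 155)
  16^8 ≡ 126² = 15876 ≡ 66 (mod 155)
  16^16 ≡ 66² = 4356 ≡ 16 (mod 155)
  16^32 ≡ 16² = 256 ≡ 101 (mod 155)
  16^64 ≡ 101² = 10201 ≡ 126 (mod 155)
  16^128 ≡ 126² = 15876 ≡ 66 (mod 155)
138 = 128 + 8 + 2, so 16^138 = 16^128 × 16^8 × 16^2 ≡ 66 × 66 × 101 (mod 155)
Multiplying step by step:
  66 × 66 = 4356 ≡ 16 (mod 155)
  16 × 101 = 1616 ≡ 66 (mod 155)
Result: 16^138 ≡ 66 (mod 155)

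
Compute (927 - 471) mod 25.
6

(927 - 471) = 456
456 mod 25 = 6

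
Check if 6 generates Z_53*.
p - 1 = 52 has prime divisors 2, 13. Check 6^(52/q) mod 53 for each: 6^(52/2) = 6^26 ≡ 1, 6^(52/13) = 6^4 ≡ 24 (mod 53). Since 6^26 ≡ 1 (mod 53), the order of 6 divides 26 (in fact the order is 26) ≠ 52, so it is not a primitive root.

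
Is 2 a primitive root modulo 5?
Yes

To verify, check if 2^(4/q) ≢ 1 (mod 5) for each prime divisor q of 4
Divisors of 4 = 4: [1, 2, 4]
  2^(4/2) = 2^2 ≡ 4 (mod 5)
Conclusion: 2 is a primitive root modulo 5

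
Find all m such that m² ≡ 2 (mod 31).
The square roots of 2 mod 31 are 8 and 23. Verify: 8² = 64 ≡ 2 (mod 31)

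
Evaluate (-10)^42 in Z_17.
Using Fermat: (-10)^{16} ≡ 1 (mod 17). 42 ≡ 10 (mod 16). So (-10)^{42} ≡ (-10)^{10} ≡ 2 (mod 17)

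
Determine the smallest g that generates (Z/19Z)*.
2

A primitive root g modulo p has order p-1 = 18
Prime divisors of 18: [2, 3]
g is a primitive root iff g^(18/q) ≢ 1 (mod 19) for each prime divisor q
Testing small values:
  g = 2: 2^9 ≡ 18, 2^6 ≡ 7 (mod 19) → none is 1, primitive root!
The smallest primitive root is 2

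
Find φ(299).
264

Prime factorization: 299 = 13 × 23
Using the formula φ(n) = n × Π(1 - 1/p) for each prime factor p:
φ(299) = 299 × (1 - 1/13) × (1 - 1/23)
φ(299) = 264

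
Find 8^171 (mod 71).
Using Fermat: 8^{70} ≡ 1 (mod 71). 171 ≡ 31 (mod 70). So 8^{171} ≡ 8^{31} ≡ 29 (mod 71)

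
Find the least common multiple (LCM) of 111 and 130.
14430

First find GCD(111, 130) using the Euclidean algorithm:
111 = 0 × 130 + 111
130 = 1 × 111 + 19
111 = 5 × 19 + 16
19 = 1 × 16 + 3
16 = 5 × 3 + 1
3 = 3 × 1 + 0
GCD(111, 130) = 1

LCM formula: LCM(a, b) = (a × b) / GCD(a, b)
LCM(111, 130) = (111 × 130) / 1
LCM(111, 130) = 14430 / 1
LCM(111, 130) = 14430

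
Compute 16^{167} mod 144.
112

Using successive squaring:
Binary expansion of 167: 10100111
Powers of 16 mod 144 (each is the square of the previous):
  16^1 ≡ 16 (mod 144)
  16^2 ≡ 16² = 256 ≡ 112 (mod 144)
  16^4 ≡ 112² = 12544 ≡ 16 (mod 144)
  16^8 ≡ 16² = 256 ≡ 112 (mod 144)
  16^16 ≡ 112² = 12544 ≡ 16 (mod 144)
  16^32 ≡ 16² = 256 ≡ 112 (mod 144)
  16^64 ≡ 112² = 12544 ≡ 16 (mod 144)
  16^128 ≡ 16² = 256 ≡ 112 (mod 144)
167 = 128 + 32 + 4 + 2 + 1, so 16^167 = 16^128 × 16^32 × 16^4 × 16^2 × 16^1 ≡ 112 × 112 × 16 × 112 × 16 (mod 144)
Multiplying step by step:
  112 × 112 = 12544 ≡ 16 (mod 144)
  16 × 16 = 256 ≡ 112 (mod 144)
  112 × 112 = 12544 ≡ 16 (mod 144)
  16 × 16 = 256 ≡ 112 (mod 144)
Result: 16^167 ≡ 112 (mod 144)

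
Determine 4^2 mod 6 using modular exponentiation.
2 = 2 (binary 10). Repeated squaring mod 6: 4^1 ≡ 4; 4^2 ≡ 4² = 16 ≡ 4. So 4^2 ≡ 4 (mod 6).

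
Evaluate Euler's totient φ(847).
660

Prime factorization: 847 = 7 × 11^2
Using the formula φ(n) = n × Π(1 - 1/p) for each prime factor p:
φ(847) = 847 × (1 - 1/7) × (1 - 1/11)
φ(847) = 660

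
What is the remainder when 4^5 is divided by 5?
5 = 4 + 1 (binary 101). Repeated squaring mod 5: 4^1 ≡ 4; 4^2 ≡ 4² = 16 ≡ 1; 4^4 ≡ 1² = 1 ≡ 1. Multiply: 4^5 = 4^4 × 4^1 ≡ 1 × 4 (mod 5): 1 × 4 = 4 ≡ 4. So 4^5 ≡ 4 (mod 5).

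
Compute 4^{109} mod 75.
19

Using successive squaring:
Binary expansion of 109: 1101101
Powers of 4 mod 75 (each is the square of the previous):
  4^1 ≡ 4 (mod 75)
  4^2 ≡ 4² = 16 ≡ 16 (mod 75)
  4^4 ≡ 16² = 256 ≡ 31 (mod 75)
  4^8 ≡ 31² = 961 ≡ 61 (mod 75)
  4^16 ≡ 61² = 3721 ≡ 46 (mod 75)
  4^32 ≡ 46² = 2116 ≡ 16 (mod 75)
  4^64 ≡ 16² = 256 ≡ 31 (mod 75)
109 = 64 + 32 + 8 + 4 + 1, so 4^109 = 4^64 × 4^32 × 4^8 × 4^4 × 4^1 ≡ 31 × 16 × 61 × 31 × 4 (mod 75)
Multiplying step by step:
  31 × 16 = 496 ≡ 46 (mod 75)
  46 × 61 = 2806 ≡ 31 (mod 75)
  31 × 31 = 961 ≡ 61 (mod 75)
  61 × 4 = 244 ≡ 19 (mod 75)
Result: 4^109 ≡ 19 (mod 75)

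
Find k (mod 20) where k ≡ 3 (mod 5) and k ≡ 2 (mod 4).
M = 5 × 4 = 20. M₁ = 4, y₁ ≡ 4 (mod 5). M₂ = 5, y₂ ≡ 1 (mod 4). k = 3×4×4 + 2×5×1 ≡ 18 (mod 20)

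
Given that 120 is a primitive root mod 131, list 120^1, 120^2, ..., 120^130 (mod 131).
g^1, g^2, ..., g^{130} mod 131: {120, 121, 110, 100, 79, 48, 127, 44, 40, 84, 124, 77, 70, 16, 86, 102, 57, 28, 85, 113, 67, 49, 116, 34, 19, 53, 72, 125, 66, 60, 126, 55, 50, 105, 24, 129, 22, 20, 42, 62, 104, 35, 8, 43, 51, 94, 14, 108, 122, 99, 90, 58, 17, 75, 92, 36, 128, 33, 30, 63, 93, 25, 118, 12, 130, 11, 10, 21, 31, 52, 83, 4, 87, 91, 47, 7, 54, 61, 115, 45, 29, 74, 103, 46, 18, 64, 82, 15, 97, 112, 78, 59, 6, 65, 71, 5, 76, 81, 26, 107, 2, 109, 111, 89, 69, 27, 96, 123, 88, 80, 37, 117, 23, 9, 32, 41, 73, 114, 56, 39, 95, 3, 98, 101, 68, 38, 106, 13, 119, 1}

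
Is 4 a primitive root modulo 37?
No

To verify, check if 4^(36/q) ≢ 1 (mod 37) for each prime divisor q of 36
Divisors of 36 = 36: [1, 2, 3, 4, 6, 9, 12, 18, 36]
  4^(36/2) = 4^18 ≡ 1 (mod 37)
  4^(36/3) = 4^12 ≡ 10 (mod 37)
Conclusion: 4 is not a primitive root modulo 37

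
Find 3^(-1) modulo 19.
13

Using Extended Euclidean Algorithm:
gcd(3, 19) = 1
Bezout coefficients: 3 × -6 + 19 × 1 = 1
So 3 × -6 ≡ 1 (mod 19)
The inverse is -6 mod 19 = 13
Verification: 3 × 13 = 39 = 2 × 19 + 1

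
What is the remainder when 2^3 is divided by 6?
3 = 2 + 1 (binary 11). Repeated squaring mod 6: 2^1 ≡ 2; 2^2 ≡ 2² = 4 ≡ 4. Multiply: 2^3 = 2^2 × 2^1 ≡ 4 × 2 (mod 6): 4 × 2 = 8 ≡ 2. So 2^3 ≡ 2 (mod 6).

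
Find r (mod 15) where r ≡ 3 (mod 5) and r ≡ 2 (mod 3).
M = 5 × 3 = 15. M₁ = 3, y₁ ≡ 2 (mod 5). M₂ = 5, y₂ ≡ 2 (mod 3). r = 3×3×2 + 2×5×2 ≡ 8 (mod 15)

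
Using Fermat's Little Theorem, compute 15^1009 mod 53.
By Fermat: 15^{52} ≡ 1 (mod 53). 1009 ≡ 21 (mod 52). So 15^{1009} ≡ 15^{21} ≡ 47 (mod 53)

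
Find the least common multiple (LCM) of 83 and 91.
7553

First find GCD(83, 91) using the Euclidean algorithm:
83 = 0 × 91 + 83
91 = 1 × 83 + 8
83 = 10 × 8 + 3
8 = 2 × 3 + 2
3 = 1 × 2 + 1
2 = 2 × 1 + 0
GCD(83, 91) = 1

LCM formula: LCM(a, b) = (a × b) / GCD(a, b)
LCM(83, 91) = (83 × 91) / 1
LCM(83, 91) = 7553 / 1
LCM(83, 91) = 7553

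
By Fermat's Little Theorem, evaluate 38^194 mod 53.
By Fermat: 38^{52} ≡ 1 (mod 53). 194 = 3×52 + 38. So 38^{194} ≡ 38^{38} ≡ 46 (mod 53)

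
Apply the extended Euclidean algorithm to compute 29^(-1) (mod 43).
Extended GCD: 29(3) + 43(-2) = 1. So 29^(-1) ≡ 3 ≡ 3 (mod 43). Verify: 29 × 3 = 87 ≡ 1 (mod 43)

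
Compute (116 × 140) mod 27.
13

(116 × 140) = 16240
16240 mod 27 = 13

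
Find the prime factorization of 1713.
3 × 571

Divide by primes starting from smallest:
1713 ÷ 3 = 571
571 ÷ 571 = 1

1713 = 3 × 571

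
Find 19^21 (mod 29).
Using repeated squaring. 21 = 16 + 4 + 1 (binary 10101). Repeated squaring mod 29: 19^1 ≡ 19; 19^2 ≡ 19² = 361 ≡ 13; 19^4 ≡ 13² = 169 ≡ 24; 19^8 ≡ 24² = 576 ≡ 25; 19^16 ≡ 25² = 625 ≡ 16. Multiply: 19^21 = 19^16 × 19^4 × 19^1 ≡ 16 × 24 × 19 (mod 29): 16 × 24 = 384 ≡ 7; 7 × 19 = 133 ≡ 17. So 19^21 ≡ 17 (mod 29).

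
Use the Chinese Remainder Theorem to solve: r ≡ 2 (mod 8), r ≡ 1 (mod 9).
M = 8 × 9 = 72. M₁ = 9, y₁ ≡ 1 (mod 8). M₂ = 8, y₂ ≡ 8 (mod 9). r = 2×9×1 + 1×8×8 ≡ 10 (mod 72)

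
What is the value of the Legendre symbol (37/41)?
(37/41) = 37^{20} mod 41 = 1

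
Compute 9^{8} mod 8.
1

Using successive squaring:
Binary expansion of 8: 1000
Powers of 9 mod 8 (each is the square of the previous):
  9^1 ≡ 1 (mod 8)
  9^2 ≡ 1² = 1 ≡ 1 (mod 8)
  9^4 ≡ 1² = 1 ≡ 1 (mod 8)
  9^8 ≡ 1² = 1 ≡ 1 (mod 8)
8 is a power of 2, so 9^8 is the last square: ≡ 1 (mod 8)
Result: 9^8 ≡ 1 (mod 8)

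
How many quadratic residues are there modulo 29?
For prime 29, there are (p-1)/2 = (29-1)/2 = 14 quadratic residues (excluding 0).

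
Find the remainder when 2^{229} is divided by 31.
By Fermat: 2^{30} ≡ 1 (mod 31). 229 = 7×30 + 19. So 2^{229} ≡ 2^{19} ≡ 16 (mod 31)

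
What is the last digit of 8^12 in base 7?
Using Fermat: 8^{6} ≡ 1 (mod 7). 12 ≡ 0 (mod 6). So 8^{12} ≡ 8^{0} ≡ 1 (mod 7)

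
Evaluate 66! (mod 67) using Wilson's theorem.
By Wilson's theorem, (66)! ≡ -1 ≡ 66 (mod 67)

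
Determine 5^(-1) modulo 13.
5^(-1) ≡ 8 (mod 13). Verification: 5 × 8 = 40 ≡ 1 (mod 13)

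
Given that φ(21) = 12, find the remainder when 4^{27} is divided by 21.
By Euler: 4^{12} ≡ 1 (mod 21) since gcd(4, 21) = 1. 27 = 2×12 + 3. So 4^{27} ≡ 4^{3} ≡ 1 (mod 21)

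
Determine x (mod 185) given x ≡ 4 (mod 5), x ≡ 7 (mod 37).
44

Using the Chinese Remainder Theorem:
M = product of moduli = 185
For equation 1: M_1 = 37, 37 ≡ 2 (mod 5), inverse of 37 mod 5 is 3 (check: 2 × 3 = 6 ≡ 1 (mod 5))
For equation 2: M_2 = 5, 5 ≡ 5 (mod 37), inverse of 5 mod 37 is 15 (check: 5 × 15 = 75 ≡ 1 (mod 37))
Combine: x ≡ Σ r_i×M_i×(M_i⁻¹ mod m_i) = 4×37×3 + 7×5×15 = 444 + 525 = 969
969 mod 185 = 44
x ≡ 44 (mod 185)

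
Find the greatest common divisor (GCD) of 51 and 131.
1

Using the Euclidean algorithm:
51 = 0 × 131 + 51
131 = 2 × 51 + 29
51 = 1 × 29 + 22
29 = 1 × 22 + 7
22 = 3 × 7 + 1
7 = 7 × 1 + 0

GCD(51, 131) = 1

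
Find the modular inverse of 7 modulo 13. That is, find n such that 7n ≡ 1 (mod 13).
2

Using Extended Euclidean Algorithm:
gcd(7, 13) = 1
Bezout coefficients: 7 × 2 + 13 × -1 = 1
So 7 × 2 ≡ 1 (mod 13)
The inverse is 2 mod 13 = 2
Verification: 7 × 2 = 14 = 1 × 13 + 1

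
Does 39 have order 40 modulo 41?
p - 1 = 40 has prime divisors 2, 5. Check 39^(40/q) mod 41 for each: 39^(40/2) = 39^20 ≡ 1, 39^(40/5) = 39^8 ≡ 10 (mod 41). Since 39^20 ≡ 1 (mod 41), the order of 39 divides 20 (in fact the order is 20) ≠ 40, so it is not a primitive root.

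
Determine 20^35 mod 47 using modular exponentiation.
Using repeated squaring. 35 = 32 + 2 + 1 (binary 100011). Repeated squaring mod 47: 20^1 ≡ 20; 20^2 ≡ 20² = 400 ≡ 24; 20^4 ≡ 24² = 576 ≡ 12; 20^8 ≡ 12² = 144 ≡ 3; 20^16 ≡ 3² = 9 ≡ 9; 20^32 ≡ 9² = 81 ≡ 34. Multiply: 20^35 = 20^32 × 20^2 × 20^1 ≡ 34 × 24 × 20 (mod 47): 34 × 24 = 816 ≡ 17; 17 × 20 = 340 ≡ 11. So 20^35 ≡ 11 (mod 47).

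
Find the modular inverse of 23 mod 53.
23^(-1) ≡ 30 (mod 53). Verification: 23 × 30 = 690 ≡ 1 (mod 53)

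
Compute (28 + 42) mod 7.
0

(28 + 42) = 70
70 mod 7 = 0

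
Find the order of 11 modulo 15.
Powers of 11 mod 15: 11^1≡11, 11^2≡1. Order = 2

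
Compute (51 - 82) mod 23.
15

(51 - 82) = -31
-31 mod 23 = 15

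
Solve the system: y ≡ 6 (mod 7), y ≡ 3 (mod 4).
M = 7 × 4 = 28. M₁ = 4, y₁ ≡ 2 (mod 7). M₂ = 7, y₂ ≡ 3 (mod 4). y = 6×4×2 + 3×7×3 ≡ 27 (mod 28)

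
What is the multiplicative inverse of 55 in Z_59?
44

Using Extended Euclidean Algorithm:
gcd(55, 59) = 1
Bezout coefficients: 55 × -15 + 59 × 14 = 1
So 55 × -15 ≡ 1 (mod 59)
The inverse is -15 mod 59 = 44
Verification: 55 × 44 = 2420 = 41 × 59 + 1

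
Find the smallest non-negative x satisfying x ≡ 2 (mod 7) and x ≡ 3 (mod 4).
M = 7 × 4 = 28. M₁ = 4, y₁ ≡ 2 (mod 7). M₂ = 7, y₂ ≡ 3 (mod 4). x = 2×4×2 + 3×7×3 ≡ 23 (mod 28)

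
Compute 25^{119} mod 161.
121

Using successive squaring:
Binary expansion of 119: 1110111
Powers of 25 mod 161 (each is the square of the previous):
  25^1 ≡ 25 (mod 161)
  25^2 ≡ 25² = 625 ≡ 142 (mod 161)
  25^4 ≡ 142² = 20164 ≡ 39 (mod 161)
  25^8 ≡ 39² = 1521 ≡ 72 (mod 161)
  25^16 ≡ 72² = 5184 ≡ 32 (mod 161)
  25^32 ≡ 32² = 1024 ≡ 58 (mod 161)
  25^64 ≡ 58² = 3364 ≡ 144 (mod 161)
119 = 64 + 32 + 16 + 4 + 2 + 1, so 25^119 = 25^64 × 25^32 × 25^16 × 25^4 × 25^2 × 25^1 ≡ 144 × 58 × 32 × 39 × 142 × 25 (mod 161)
Multiplying step by step:
  144 × 58 = 8352 ≡ 141 (mod 161)
  141 × 32 = 4512 ≡ 4 (mod 161)
  4 × 39 = 156 ≡ 156 (mod 161)
  156 × 142 = 22152 ≡ 95 (mod 161)
  95 × 25 = 2375 ≡ 121 (mod 161)
Result: 25^119 ≡ 121 (mod 161)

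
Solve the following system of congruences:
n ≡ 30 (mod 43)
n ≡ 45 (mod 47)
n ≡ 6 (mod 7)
4416

Using the Chinese Remainder Theorem:
M = product of moduli = 14147
For equation 1: M_1 = 329, 329 ≡ 28 (mod 43), inverse of 329 mod 43 is 20 (check: 28 × 20 = 560 ≡ 1 (mod 43))
For equation 2: M_2 = 301, 301 ≡ 19 (mod 47), inverse of 301 mod 47 is 5 (check: 19 × 5 = 95 ≡ 1 (mod 47))
For equation 3: M_3 = 2021, 2021 ≡ 5 (mod 7), inverse of 2021 mod 7 is 3 (check: 5 × 3 = 15 ≡ 1 (mod 7))
Combine: n ≡ Σ r_i×M_i×(M_i⁻¹ mod m_i) = 30×329×20 + 45×301×5 + 6×2021×3 = 197400 + 67725 + 36378 = 301503
301503 mod 14147 = 4416
n ≡ 4416 (mod 14147)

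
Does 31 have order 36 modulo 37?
p - 1 = 36 has prime divisors 2, 3. Check 31^(36/q) mod 37 for each: 31^(36/2) = 31^18 ≡ 36, 31^(36/3) = 31^12 ≡ 1 (mod 37). Since 31^12 ≡ 1 (mod 37), the order of 31 divides 12 (in fact the order is 4) ≠ 36, so it is not a primitive root.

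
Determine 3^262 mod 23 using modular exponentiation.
Using Fermat: 3^{22} ≡ 1 (mod 23). 262 ≡ 20 (mod 22). So 3^{262} ≡ 3^{20} ≡ 18 (mod 23)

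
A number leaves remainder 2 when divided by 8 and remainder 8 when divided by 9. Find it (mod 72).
M = 8 × 9 = 72. M₁ = 9, y₁ ≡ 1 (mod 8). M₂ = 8, y₂ ≡ 8 (mod 9). r = 2×9×1 + 8×8×8 ≡ 26 (mod 72)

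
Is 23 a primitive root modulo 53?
No

To verify, check if 23^(52/q) ≢ 1 (mod 53) for each prime divisor q of 52
Divisors of 52 = 52: [1, 2, 4, 13, 26, 52]
  23^(52/2) = 23^26 ≡ 52 (mod 53)
  23^(52/13) = 23^4 ≡ 1 (mod 53)
Conclusion: 23 is not a primitive root modulo 53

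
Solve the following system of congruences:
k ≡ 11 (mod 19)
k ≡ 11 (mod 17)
11

Using the Chinese Remainder Theorem:
M = product of moduli = 323
For equation 1: M_1 = 17, 17 ≡ 17 (mod 19), inverse of 17 mod 19 is 9 (check: 17 × 9 = 153 ≡ 1 (mod 19))
For equation 2: M_2 = 19, 19 ≡ 2 (mod 17), inverse of 19 mod 17 is 9 (check: 2 × 9 = 18 ≡ 1 (mod 17))
Combine: k ≡ Σ r_i×M_i×(M_i⁻¹ mod m_i) = 11×17×9 + 11×19×9 = 1683 + 1881 = 3564
3564 mod 323 = 11
k ≡ 11 (mod 323)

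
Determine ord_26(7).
Powers of 7 mod 26: 7^1≡7, 7^2≡23, 7^3≡5, 7^4≡9, 7^5≡11, 7^6≡25, 7^7≡19, 7^8≡3, 7^9≡21, 7^10≡17, 7^11≡15, 7^12≡1. Order = 12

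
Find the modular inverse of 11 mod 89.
11^(-1) ≡ 81 (mod 89). Verification: 11 × 81 = 891 ≡ 1 (mod 89)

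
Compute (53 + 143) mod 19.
6

(53 + 143) = 196
196 mod 19 = 6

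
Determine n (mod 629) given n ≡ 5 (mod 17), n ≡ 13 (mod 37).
124

Using the Chinese Remainder Theorem:
M = product of moduli = 629
For equation 1: M_1 = 37, 37 ≡ 3 (mod 17), inverse of 37 mod 17 is 6 (check: 3 × 6 = 18 ≡ 1 (mod 17))
For equation 2: M_2 = 17, 17 ≡ 17 (mod 37), inverse of 17 mod 37 is 24 (check: 17 × 24 = 408 ≡ 1 (mod 37))
Combine: n ≡ Σ r_i×M_i×(M_i⁻¹ mod m_i) = 5×37×6 + 13×17×24 = 1110 + 5304 = 6414
6414 mod 629 = 124
n ≡ 124 (mod 629)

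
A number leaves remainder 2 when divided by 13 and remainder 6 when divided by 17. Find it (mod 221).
M = 13 × 17 = 221. M₁ = 17, y₁ ≡ 10 (mod 13). M₂ = 13, y₂ ≡ 4 (mod 17). z = 2×17×10 + 6×13×4 ≡ 210 (mod 221)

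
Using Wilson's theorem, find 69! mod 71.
(70)! = (69)! × (70) ≡ -1 (mod 71). So (69)! ≡ -1 × (70)^(-1) ≡ (-1)×(-1) = 1 (mod 71)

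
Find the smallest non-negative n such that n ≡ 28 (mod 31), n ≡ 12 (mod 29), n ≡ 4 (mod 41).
18659

Using the Chinese Remainder Theorem:
M = product of moduli = 36859
For equation 1: M_1 = 1189, 1189 ≡ 11 (mod 31), inverse of 1189 mod 31 is 17 (check: 11 × 17 = 187 ≡ 1 (mod 31))
For equation 2: M_2 = 1271, 1271 ≡ 24 (mod 29), inverse of 1271 mod 29 is 23 (check: 24 × 23 = 552 ≡ 1 (mod 29))
For equation 3: M_3 = 899, 899 ≡ 38 (mod 41), inverse of 899 mod 41 is 27 (check: 38 × 27 = 1026 ≡ 1 (mod 41))
Combine: n ≡ Σ r_i×M_i×(M_i⁻¹ mod m_i) = 28×1189×17 + 12×1271×23 + 4×899×27 = 565964 + 350796 + 97092 = 1013852
1013852 mod 36859 = 18659
n ≡ 18659 (mod 36859)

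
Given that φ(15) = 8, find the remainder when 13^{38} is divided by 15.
By Euler: 13^{8} ≡ 1 (mod 15) since gcd(13, 15) = 1. 38 = 4×8 + 6. So 13^{38} ≡ 13^{6} ≡ 4 (mod 15)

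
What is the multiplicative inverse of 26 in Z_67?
49

Using Extended Euclidean Algorithm:
gcd(26, 67) = 1
Bezout coefficients: 26 × -18 + 67 × 7 = 1
So 26 × -18 ≡ 1 (mod 67)
The inverse is -18 mod 67 = 49
Verification: 26 × 49 = 1274 = 19 × 67 + 1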